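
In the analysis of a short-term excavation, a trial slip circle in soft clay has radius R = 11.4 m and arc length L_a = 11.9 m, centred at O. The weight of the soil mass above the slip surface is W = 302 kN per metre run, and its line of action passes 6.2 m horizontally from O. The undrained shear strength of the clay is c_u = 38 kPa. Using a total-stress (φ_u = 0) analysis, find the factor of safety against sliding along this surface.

Taking moments about the centre O, the resisting moment is provided by the undrained shear strength acting along the arc:
M_R = c_u·L_a·R = 38·11.90·11.4 = 5155.1 kN·m/m
M_D = W·d = 302·6.2 = 1872.4 kN·m/m
FS = M_R / M_D = 5155.1 / 1872.4 = 2.753

FS = 2.75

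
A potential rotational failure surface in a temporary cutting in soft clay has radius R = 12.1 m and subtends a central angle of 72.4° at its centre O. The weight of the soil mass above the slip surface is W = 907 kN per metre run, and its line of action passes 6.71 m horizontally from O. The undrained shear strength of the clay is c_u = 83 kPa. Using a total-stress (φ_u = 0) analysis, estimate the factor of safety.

FS = 2.52

Taking moments about the centre O, the resisting moment is provided by the undrained shear strength acting along the arc:
Arc length L_a = R·θ = 12.1·(72.4°·π/180) = 12.1·1.2636 = 15.29 m
M_R = c_u·L_a·R = 83·15.29·12.1 = 15355.5 kN·m/m
M_D = W·d = 907·6.71 = 6086.0 kN·m/m
FS = M_R / M_D = 15355.5 / 6086.0 = 2.523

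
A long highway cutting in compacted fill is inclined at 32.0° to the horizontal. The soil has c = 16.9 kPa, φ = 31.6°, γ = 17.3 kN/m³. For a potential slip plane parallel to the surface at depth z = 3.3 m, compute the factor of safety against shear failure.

For an infinite slope with a slip plane parallel to the surface (no pore pressure): FS = [c + γz cos²β tanφ] / [γz sinβ cosβ].
γz = 17.3·3.3 = 57.09 kN/m²
Numerator = 16.9 + 57.09·cos²32.0°·tan31.6° = 16.9 + 57.09·0.7192·0.6152 = 42.159 kPa
Denominator = 57.09·sin32.0°·cos32.0° = 57.09·0.5299·0.8480 = 25.656 kPa
FS = 42.159 / 25.656 = 1.643

FS = 1.64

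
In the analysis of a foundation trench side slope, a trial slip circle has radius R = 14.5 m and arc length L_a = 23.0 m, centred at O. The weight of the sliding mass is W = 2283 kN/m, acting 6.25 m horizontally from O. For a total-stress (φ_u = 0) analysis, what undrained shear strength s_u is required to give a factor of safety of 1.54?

FS = s_u·L_a·R / (W·d), so s_u = FS·W·d / (L_a·R).
s_u = 1.54·2283·6.25 / (23.00·14.5) = 21973.9 / 333.50 = 65.89 kPa

s_u = 65.9 kPa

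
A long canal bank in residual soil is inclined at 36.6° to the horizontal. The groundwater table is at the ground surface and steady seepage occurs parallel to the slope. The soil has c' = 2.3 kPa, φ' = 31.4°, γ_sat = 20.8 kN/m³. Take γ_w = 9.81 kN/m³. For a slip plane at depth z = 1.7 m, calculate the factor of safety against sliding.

FS = 0.57

With seepage parallel to the slope and the water table at the surface, the effective normal stress on the slip plane uses the buoyant unit weight γ' = γ_sat − γ_w while the driving shear stress uses γ_sat:
FS = [c' + γ' z cos²β tanφ'] / [γ_sat z sinβ cosβ]
γ' = 20.8 − 9.81 = 10.99 kN/m³
Numerator = 2.3 + 10.99·1.7·cos²36.6°·tan31.4° = 2.3 + 10.99·1.7·0.6445·0.6104 = 9.650 kPa
Denominator = 20.8·1.7·sin36.6°·cos36.6° = 20.8·1.7·0.5962·0.8028 = 16.925 kPa
FS = 9.650 / 16.925 = 0.570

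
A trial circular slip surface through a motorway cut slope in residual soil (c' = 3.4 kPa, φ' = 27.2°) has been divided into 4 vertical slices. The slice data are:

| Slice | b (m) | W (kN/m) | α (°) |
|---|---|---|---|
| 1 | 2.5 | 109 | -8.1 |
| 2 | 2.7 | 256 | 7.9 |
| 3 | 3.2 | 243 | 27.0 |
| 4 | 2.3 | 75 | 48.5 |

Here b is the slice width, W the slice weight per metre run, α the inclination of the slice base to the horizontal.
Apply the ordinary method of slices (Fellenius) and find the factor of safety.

Ordinary method of slices: FS = Σ[c'·Δl_i + (W_i cosα_i)·tanφ'] / Σ W_i sinα_i, with Δl_i = b_i / cosα_i.
Slice 1: Δl = 2.5/cos(-8.1°) = 2.525 m; N'_1 = 109·cos(-8.1°) = 107.9; c'Δl = 8.59; W sinα = -15.4
Slice 2: Δl = 2.7/cos7.9° = 2.726 m; N'_2 = 256·cos7.9° = 253.6; c'Δl = 9.27; W sinα = 35.2
Slice 3: Δl = 3.2/cos27.0° = 3.591 m; N'_3 = 243·cos27.0° = 216.5; c'Δl = 12.21; W sinα = 110.3
Slice 4: Δl = 2.3/cos48.5° = 3.471 m; N'_4 = 75·cos48.5° = 49.7; c'Δl = 11.80; W sinα = 56.2
Σc'Δl = 41.9 kN/m; ΣN' = 627.7 kN/m; ΣW sinα = 186.3 kN/m
Resisting = 41.9 + 627.7·tan27.2° = 41.9 + 322.6 = 364.5 kN/m
FS = 364.5 / 186.3 = 1.956

FS = 1.96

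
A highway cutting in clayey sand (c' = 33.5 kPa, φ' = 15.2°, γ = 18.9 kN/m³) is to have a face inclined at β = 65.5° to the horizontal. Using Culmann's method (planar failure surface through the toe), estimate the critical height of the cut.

H_c = 17.24 m

Culmann's analysis gives the critical failure plane at α_cr = (β + φ')/2 = (65.5 + 15.2)/2 = 40.4°, and the critical height
H_c = (4c'/γ) · sinβ cosφ' / [1 − cos(β − φ')]
    = (4·33.5/18.9) · sin65.5°·cos15.2° / [1 − cos(50.3°)]
    = 7.090 · 0.9100·0.9650 / [1 − 0.6388]
    = 7.090 · 0.8781 / 0.3612
    = 17.24 m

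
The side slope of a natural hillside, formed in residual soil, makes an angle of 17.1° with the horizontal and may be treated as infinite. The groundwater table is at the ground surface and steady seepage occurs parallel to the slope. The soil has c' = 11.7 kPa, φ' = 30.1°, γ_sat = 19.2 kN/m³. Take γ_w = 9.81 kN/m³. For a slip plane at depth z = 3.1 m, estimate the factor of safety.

FS = 1.62

With seepage parallel to the slope and the water table at the surface, the effective normal stress on the slip plane uses the buoyant unit weight γ' = γ_sat − γ_w while the driving shear stress uses γ_sat:
FS = [c' + γ' z cos²β tanφ'] / [γ_sat z sinβ cosβ]
γ' = 19.2 − 9.81 = 9.39 kN/m³
Numerator = 11.7 + 9.39·3.1·cos²17.1°·tan30.1° = 11.7 + 9.39·3.1·0.9135·0.5797 = 27.115 kPa
Denominator = 19.2·3.1·sin17.1°·cos17.1° = 19.2·3.1·0.2940·0.9558 = 16.728 kPa
FS = 27.115 / 16.728 = 1.621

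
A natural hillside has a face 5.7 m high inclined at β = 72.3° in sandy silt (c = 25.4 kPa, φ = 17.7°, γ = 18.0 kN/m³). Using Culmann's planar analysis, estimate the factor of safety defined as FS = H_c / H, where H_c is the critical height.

FS = 2.14

H_c = (4c/γ) · sinβ cosφ / [1 − cos(β − φ)]
    = (4·25.4/18.0) · sin72.3°·cos17.7° / [1 − cos54.6°]
    = 5.644 · 0.9076 / 0.4207 = 12.18 m
FS = H_c / H = 12.18 / 5.7 = 2.136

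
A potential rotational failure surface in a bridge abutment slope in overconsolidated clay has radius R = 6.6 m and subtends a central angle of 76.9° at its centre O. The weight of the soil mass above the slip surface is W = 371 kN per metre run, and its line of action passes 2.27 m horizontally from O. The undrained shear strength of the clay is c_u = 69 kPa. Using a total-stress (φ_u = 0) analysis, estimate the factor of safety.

FS = 4.79

Taking moments about the centre O, the resisting moment is provided by the undrained shear strength acting along the arc:
Arc length L_a = R·θ = 6.6·(76.9°·π/180) = 6.6·1.3422 = 8.86 m
M_R = c_u·L_a·R = 69·8.86·6.6 = 4034.0 kN·m/m
M_D = W·d = 371·2.27 = 842.2 kN·m/m
FS = M_R / M_D = 4034.0 / 842.2 = 4.790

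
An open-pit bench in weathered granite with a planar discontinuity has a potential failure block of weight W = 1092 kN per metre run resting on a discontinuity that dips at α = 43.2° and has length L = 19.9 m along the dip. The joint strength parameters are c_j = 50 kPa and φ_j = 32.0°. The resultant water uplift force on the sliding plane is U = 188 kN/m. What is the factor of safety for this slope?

Resolving the block weight along and normal to the plane and applying the Mohr–Coulomb strength on the joint:
N' = W cosα − U = 1092·cos43.2° − 188 = 608.0 kN/m
Driving force T = W sinα = 1092·sin43.2° = 747.5 kN/m
Resisting force R = c_j·L + N'·tanφ_j = 50·19.9 + 608.0·tan32.0° = 995.0 + 379.9 = 1374.9 kN/m
FS = R / T = 1374.9 / 747.5 = 1.839

FS = 1.84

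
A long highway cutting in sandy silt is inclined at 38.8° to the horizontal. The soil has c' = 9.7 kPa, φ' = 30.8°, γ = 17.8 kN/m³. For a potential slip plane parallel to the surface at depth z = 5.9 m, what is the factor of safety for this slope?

FS = 0.93

For an infinite slope with a slip plane parallel to the surface (no pore pressure): FS = [c' + γz cos²β tanφ'] / [γz sinβ cosβ].
γz = 17.8·5.9 = 105.02 kN/m²
Numerator = 9.7 + 105.02·cos²38.8°·tan30.8° = 9.7 + 105.02·0.6074·0.5961 = 47.724 kPa
Denominator = 105.02·sin38.8°·cos38.8° = 105.02·0.6266·0.7793 = 51.285 kPa
FS = 47.724 / 51.285 = 0.931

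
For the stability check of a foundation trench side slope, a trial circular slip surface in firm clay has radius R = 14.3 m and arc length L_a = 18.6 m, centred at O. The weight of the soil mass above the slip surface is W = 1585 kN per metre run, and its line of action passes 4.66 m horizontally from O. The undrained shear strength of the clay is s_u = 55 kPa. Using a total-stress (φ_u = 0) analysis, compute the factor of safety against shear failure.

FS = 1.98

Taking moments about the centre O, the resisting moment is provided by the undrained shear strength acting along the arc:
M_R = s_u·L_a·R = 55·18.60·14.3 = 14628.9 kN·m/m
M_D = W·d = 1585·4.66 = 7386.1 kN·m/m
FS = M_R / M_D = 14628.9 / 7386.1 = 1.981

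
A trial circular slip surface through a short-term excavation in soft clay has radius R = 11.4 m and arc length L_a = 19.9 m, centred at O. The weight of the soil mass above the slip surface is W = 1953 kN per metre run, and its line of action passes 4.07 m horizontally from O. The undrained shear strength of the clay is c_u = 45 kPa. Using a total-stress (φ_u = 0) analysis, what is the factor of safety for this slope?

FS = 1.28

Taking moments about the centre O, the resisting moment is provided by the undrained shear strength acting along the arc:
M_R = c_u·L_a·R = 45·19.90·11.4 = 10208.7 kN·m/m
M_D = W·d = 1953·4.07 = 7948.7 kN·m/m
FS = M_R / M_D = 10208.7 / 7948.7 = 1.284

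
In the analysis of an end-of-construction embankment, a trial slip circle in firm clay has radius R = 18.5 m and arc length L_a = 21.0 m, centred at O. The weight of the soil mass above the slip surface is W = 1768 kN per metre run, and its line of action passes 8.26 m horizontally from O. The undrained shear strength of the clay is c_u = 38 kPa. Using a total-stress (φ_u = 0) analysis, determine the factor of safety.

Taking moments about the centre O, the resisting moment is provided by the undrained shear strength acting along the arc:
M_R = c_u·L_a·R = 38·21.00·18.5 = 14763.0 kN·m/m
M_D = W·d = 1768·8.26 = 14603.7 kN·m/m
FS = M_R / M_D = 14763.0 / 14603.7 = 1.011

FS = 1.01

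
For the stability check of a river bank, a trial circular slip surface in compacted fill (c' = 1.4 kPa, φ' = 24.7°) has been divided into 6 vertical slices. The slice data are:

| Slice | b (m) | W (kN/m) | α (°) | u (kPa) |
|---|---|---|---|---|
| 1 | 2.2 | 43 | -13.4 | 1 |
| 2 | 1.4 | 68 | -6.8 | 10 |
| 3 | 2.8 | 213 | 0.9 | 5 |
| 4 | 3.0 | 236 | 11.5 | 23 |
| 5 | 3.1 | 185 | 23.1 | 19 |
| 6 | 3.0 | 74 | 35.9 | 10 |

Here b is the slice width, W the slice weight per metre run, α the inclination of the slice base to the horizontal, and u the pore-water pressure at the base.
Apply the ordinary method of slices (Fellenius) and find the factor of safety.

FS = 1.96

Ordinary method of slices: FS = Σ[c'·Δl_i + (W_i cosα_i − u_i·Δl_i)·tanφ'] / Σ W_i sinα_i, with Δl_i = b_i / cosα_i.
Slice 1: Δl = 2.2/cos(-13.4°) = 2.262 m; N'_1 = 43·cos(-13.4°) − 1·2.262 = 39.6; c'Δl = 3.17; W sinα = -10.0
Slice 2: Δl = 1.4/cos(-6.8°) = 1.410 m; N'_2 = 68·cos(-6.8°) − 10·1.410 = 53.4; c'Δl = 1.97; W sinα = -8.1
Slice 3: Δl = 2.8/cos0.9° = 2.800 m; N'_3 = 213·cos0.9° − 5·2.800 = 199.0; c'Δl = 3.92; W sinα = 3.3
Slice 4: Δl = 3.0/cos11.5° = 3.061 m; N'_4 = 236·cos11.5° − 23·3.061 = 160.8; c'Δl = 4.29; W sinα = 47.1
Slice 5: Δl = 3.1/cos23.1° = 3.370 m; N'_5 = 185·cos23.1° − 19·3.370 = 106.1; c'Δl = 4.72; W sinα = 72.6
Slice 6: Δl = 3.0/cos35.9° = 3.704 m; N'_6 = 74·cos35.9° − 10·3.704 = 22.9; c'Δl = 5.18; W sinα = 43.4
Σc'Δl = 23.2 kN/m; ΣN' = 581.9 kN/m; ΣW sinα = 148.4 kN/m
Resisting = 23.2 + 581.9·tan24.7° = 23.2 + 267.6 = 290.9 kN/m
FS = 290.9 / 148.4 = 1.961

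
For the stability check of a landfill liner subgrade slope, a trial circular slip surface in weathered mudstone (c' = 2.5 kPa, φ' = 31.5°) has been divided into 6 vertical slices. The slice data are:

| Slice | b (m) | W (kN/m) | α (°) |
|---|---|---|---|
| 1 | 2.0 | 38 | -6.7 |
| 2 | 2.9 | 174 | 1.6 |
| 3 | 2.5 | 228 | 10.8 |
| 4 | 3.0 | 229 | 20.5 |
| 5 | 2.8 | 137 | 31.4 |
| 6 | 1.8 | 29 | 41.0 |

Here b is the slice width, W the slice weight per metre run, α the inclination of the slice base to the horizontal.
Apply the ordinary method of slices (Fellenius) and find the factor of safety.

Ordinary method of slices: FS = Σ[c'·Δl_i + (W_i cosα_i)·tanφ'] / Σ W_i sinα_i, with Δl_i = b_i / cosα_i.
Slice 1: Δl = 2.0/cos(-6.7°) = 2.014 m; N'_1 = 38·cos(-6.7°) = 37.7; c'Δl = 5.03; W sinα = -4.4
Slice 2: Δl = 2.9/cos1.6° = 2.901 m; N'_2 = 174·cos1.6° = 173.9; c'Δl = 7.25; W sinα = 4.9
Slice 3: Δl = 2.5/cos10.8° = 2.545 m; N'_3 = 228·cos10.8° = 224.0; c'Δl = 6.36; W sinα = 42.7
Slice 4: Δl = 3.0/cos20.5° = 3.203 m; N'_4 = 229·cos20.5° = 214.5; c'Δl = 8.01; W sinα = 80.2
Slice 5: Δl = 2.8/cos31.4° = 3.280 m; N'_5 = 137·cos31.4° = 116.9; c'Δl = 8.20; W sinα = 71.4
Slice 6: Δl = 1.8/cos41.0° = 2.385 m; N'_6 = 29·cos41.0° = 21.9; c'Δl = 5.96; W sinα = 19.0
Σc'Δl = 40.8 kN/m; ΣN' = 789.0 kN/m; ΣW sinα = 213.7 kN/m
Resisting = 40.8 + 789.0·tan31.5° = 40.8 + 483.5 = 524.3 kN/m
FS = 524.3 / 213.7 = 2.453

FS = 2.45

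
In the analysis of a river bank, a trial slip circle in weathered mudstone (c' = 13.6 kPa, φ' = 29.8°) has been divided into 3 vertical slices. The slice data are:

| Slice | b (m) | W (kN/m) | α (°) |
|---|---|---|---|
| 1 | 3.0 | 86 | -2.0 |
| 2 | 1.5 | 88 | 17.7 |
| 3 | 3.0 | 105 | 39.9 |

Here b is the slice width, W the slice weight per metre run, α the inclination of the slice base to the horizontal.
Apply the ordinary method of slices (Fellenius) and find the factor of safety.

Ordinary method of slices: FS = Σ[c'·Δl_i + (W_i cosα_i)·tanφ'] / Σ W_i sinα_i, with Δl_i = b_i / cosα_i.
Slice 1: Δl = 3.0/cos(-2.0°) = 3.002 m; N'_1 = 86·cos(-2.0°) = 85.9; c'Δl = 40.82; W sinα = -3.0
Slice 2: Δl = 1.5/cos17.7° = 1.575 m; N'_2 = 88·cos17.7° = 83.8; c'Δl = 21.41; W sinα = 26.8
Slice 3: Δl = 3.0/cos39.9° = 3.911 m; N'_3 = 105·cos39.9° = 80.6; c'Δl = 53.18; W sinα = 67.4
Σc'Δl = 115.4 kN/m; ΣN' = 250.3 kN/m; ΣW sinα = 91.1 kN/m
Resisting = 115.4 + 250.3·tan29.8° = 115.4 + 143.4 = 258.8 kN/m
FS = 258.8 / 91.1 = 2.841

FS = 2.84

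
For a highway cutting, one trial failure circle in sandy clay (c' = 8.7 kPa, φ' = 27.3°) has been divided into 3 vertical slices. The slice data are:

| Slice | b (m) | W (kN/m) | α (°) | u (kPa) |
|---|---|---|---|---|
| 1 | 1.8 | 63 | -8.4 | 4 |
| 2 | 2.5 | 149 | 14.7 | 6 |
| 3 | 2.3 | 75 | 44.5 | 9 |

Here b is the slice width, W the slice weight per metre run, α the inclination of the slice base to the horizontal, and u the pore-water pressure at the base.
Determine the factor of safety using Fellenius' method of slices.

FS = 2.14

Ordinary method of slices: FS = Σ[c'·Δl_i + (W_i cosα_i − u_i·Δl_i)·tanφ'] / Σ W_i sinα_i, with Δl_i = b_i / cosα_i.
Slice 1: Δl = 1.8/cos(-8.4°) = 1.820 m; N'_1 = 63·cos(-8.4°) − 4·1.820 = 55.0; c'Δl = 15.83; W sinα = -9.2
Slice 2: Δl = 2.5/cos14.7° = 2.585 m; N'_2 = 149·cos14.7° − 6·2.585 = 128.6; c'Δl = 22.49; W sinα = 37.8
Slice 3: Δl = 2.3/cos44.5° = 3.225 m; N'_3 = 75·cos44.5° − 9·3.225 = 24.5; c'Δl = 28.05; W sinα = 52.6
Σc'Δl = 66.4 kN/m; ΣN' = 208.1 kN/m; ΣW sinα = 81.2 kN/m
Resisting = 66.4 + 208.1·tan27.3° = 66.4 + 107.4 = 173.8 kN/m
FS = 173.8 / 81.2 = 2.141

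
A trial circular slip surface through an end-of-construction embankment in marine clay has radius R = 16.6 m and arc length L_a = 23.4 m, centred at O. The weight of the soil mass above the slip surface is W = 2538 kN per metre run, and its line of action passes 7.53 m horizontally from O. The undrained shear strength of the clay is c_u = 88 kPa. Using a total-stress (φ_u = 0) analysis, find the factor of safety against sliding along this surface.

FS = 1.79

Taking moments about the centre O, the resisting moment is provided by the undrained shear strength acting along the arc:
M_R = c_u·L_a·R = 88·23.40·16.6 = 34182.7 kN·m/m
M_D = W·d = 2538·7.53 = 19111.1 kN·m/m
FS = M_R / M_D = 34182.7 / 19111.1 = 1.789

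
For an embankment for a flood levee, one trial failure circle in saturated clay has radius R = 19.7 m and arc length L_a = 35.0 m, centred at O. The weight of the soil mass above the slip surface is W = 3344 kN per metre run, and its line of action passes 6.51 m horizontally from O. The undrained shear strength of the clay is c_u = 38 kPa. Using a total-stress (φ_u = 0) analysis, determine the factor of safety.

FS = 1.20

Taking moments about the centre O, the resisting moment is provided by the undrained shear strength acting along the arc:
M_R = c_u·L_a·R = 38·35.00·19.7 = 26201.0 kN·m/m
M_D = W·d = 3344·6.51 = 21769.4 kN·m/m
FS = M_R / M_D = 26201.0 / 21769.4 = 1.204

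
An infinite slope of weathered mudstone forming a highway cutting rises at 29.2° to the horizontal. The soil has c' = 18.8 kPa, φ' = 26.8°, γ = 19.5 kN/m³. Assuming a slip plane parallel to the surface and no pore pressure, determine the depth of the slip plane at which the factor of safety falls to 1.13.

z = 10.01 m

Setting FS = 1.13 in FS = [c' + γz cos²β tanφ'] / [γz sinβ cosβ] and solving for z:
z = c' / [γ cosβ (FS·sinβ − cosβ·tanφ')]
  = 18.8 / [19.5·cos29.2°·(1.13·sin29.2° − cos29.2°·tan26.8°)]
  = 18.8 / [19.5·0.8729·(1.13·0.4879 − 0.8729·0.5051)]
  = 18.8 / 1.8781 = 10.010 m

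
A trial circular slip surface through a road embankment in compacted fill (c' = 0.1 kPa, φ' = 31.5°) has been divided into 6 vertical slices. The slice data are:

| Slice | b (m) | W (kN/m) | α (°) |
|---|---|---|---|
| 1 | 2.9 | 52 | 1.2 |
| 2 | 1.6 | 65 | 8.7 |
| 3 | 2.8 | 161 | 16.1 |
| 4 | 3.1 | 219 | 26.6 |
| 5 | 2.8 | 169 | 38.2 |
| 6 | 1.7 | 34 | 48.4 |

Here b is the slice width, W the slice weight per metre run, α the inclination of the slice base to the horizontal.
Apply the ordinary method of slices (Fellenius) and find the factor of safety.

Ordinary method of slices: FS = Σ[c'·Δl_i + (W_i cosα_i)·tanφ'] / Σ W_i sinα_i, with Δl_i = b_i / cosα_i.
Slice 1: Δl = 2.9/cos1.2° = 2.901 m; N'_1 = 52·cos1.2° = 52.0; c'Δl = 0.29; W sinα = 1.1
Slice 2: Δl = 1.6/cos8.7° = 1.619 m; N'_2 = 65·cos8.7° = 64.3; c'Δl = 0.16; W sinα = 9.8
Slice 3: Δl = 2.8/cos16.1° = 2.914 m; N'_3 = 161·cos16.1° = 154.7; c'Δl = 0.29; W sinα = 44.6
Slice 4: Δl = 3.1/cos26.6° = 3.467 m; N'_4 = 219·cos26.6° = 195.8; c'Δl = 0.35; W sinα = 98.1
Slice 5: Δl = 2.8/cos38.2° = 3.563 m; N'_5 = 169·cos38.2° = 132.8; c'Δl = 0.36; W sinα = 104.5
Slice 6: Δl = 1.7/cos48.4° = 2.561 m; N'_6 = 34·cos48.4° = 22.6; c'Δl = 0.26; W sinα = 25.4
Σc'Δl = 1.7 kN/m; ΣN' = 622.1 kN/m; ΣW sinα = 283.6 kN/m
Resisting = 1.7 + 622.1·tan31.5° = 1.7 + 381.2 = 382.9 kN/m
FS = 382.9 / 283.6 = 1.350

FS = 1.35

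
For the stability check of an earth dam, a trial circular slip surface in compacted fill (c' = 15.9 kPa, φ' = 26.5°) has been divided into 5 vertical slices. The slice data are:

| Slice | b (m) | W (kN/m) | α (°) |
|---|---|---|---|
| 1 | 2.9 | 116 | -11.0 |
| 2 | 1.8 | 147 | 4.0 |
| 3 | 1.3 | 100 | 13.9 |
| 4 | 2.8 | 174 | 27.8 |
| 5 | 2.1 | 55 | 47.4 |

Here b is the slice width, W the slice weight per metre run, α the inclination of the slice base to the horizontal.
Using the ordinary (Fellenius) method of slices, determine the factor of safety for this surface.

Ordinary method of slices: FS = Σ[c'·Δl_i + (W_i cosα_i)·tanφ'] / Σ W_i sinα_i, with Δl_i = b_i / cosα_i.
Slice 1: Δl = 2.9/cos(-11.0°) = 2.954 m; N'_1 = 116·cos(-11.0°) = 113.9; c'Δl = 46.97; W sinα = -22.1
Slice 2: Δl = 1.8/cos4.0° = 1.804 m; N'_2 = 147·cos4.0° = 146.6; c'Δl = 28.69; W sinα = 10.3
Slice 3: Δl = 1.3/cos13.9° = 1.339 m; N'_3 = 100·cos13.9° = 97.1; c'Δl = 21.29; W sinα = 24.0
Slice 4: Δl = 2.8/cos27.8° = 3.165 m; N'_4 = 174·cos27.8° = 153.9; c'Δl = 50.33; W sinα = 81.2
Slice 5: Δl = 2.1/cos47.4° = 3.102 m; N'_5 = 55·cos47.4° = 37.2; c'Δl = 49.33; W sinα = 40.5
Σc'Δl = 196.6 kN/m; ΣN' = 548.7 kN/m; ΣW sinα = 133.8 kN/m
Resisting = 196.6 + 548.7·tan26.5° = 196.6 + 273.6 = 470.2 kN/m
FS = 470.2 / 133.8 = 3.515

FS = 3.51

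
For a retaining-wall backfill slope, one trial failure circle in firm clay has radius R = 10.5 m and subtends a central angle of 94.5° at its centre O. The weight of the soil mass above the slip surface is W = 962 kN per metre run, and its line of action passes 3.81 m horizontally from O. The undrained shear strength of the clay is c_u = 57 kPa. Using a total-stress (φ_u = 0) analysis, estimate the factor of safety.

Taking moments about the centre O, the resisting moment is provided by the undrained shear strength acting along the arc:
Arc length L_a = R·θ = 10.5·(94.5°·π/180) = 10.5·1.6493 = 17.32 m
M_R = c_u·L_a·R = 57·17.32·10.5 = 10364.8 kN·m/m
M_D = W·d = 962·3.81 = 3665.2 kN·m/m
FS = M_R / M_D = 10364.8 / 3665.2 = 2.828

FS = 2.83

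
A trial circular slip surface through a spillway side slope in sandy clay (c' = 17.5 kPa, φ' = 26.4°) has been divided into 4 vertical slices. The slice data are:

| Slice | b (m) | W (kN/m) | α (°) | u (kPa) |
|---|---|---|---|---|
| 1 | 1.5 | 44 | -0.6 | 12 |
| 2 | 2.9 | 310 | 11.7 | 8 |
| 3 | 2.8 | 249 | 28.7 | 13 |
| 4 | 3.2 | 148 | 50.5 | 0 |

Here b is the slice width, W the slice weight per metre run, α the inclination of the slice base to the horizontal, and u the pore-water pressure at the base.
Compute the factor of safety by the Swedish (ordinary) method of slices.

Ordinary method of slices: FS = Σ[c'·Δl_i + (W_i cosα_i − u_i·Δl_i)·tanφ'] / Σ W_i sinα_i, with Δl_i = b_i / cosα_i.
Slice 1: Δl = 1.5/cos(-0.6°) = 1.500 m; N'_1 = 44·cos(-0.6°) − 12·1.500 = 26.0; c'Δl = 26.25; W sinα = -0.5
Slice 2: Δl = 2.9/cos11.7° = 2.962 m; N'_2 = 310·cos11.7° − 8·2.962 = 279.9; c'Δl = 51.83; W sinα = 62.9
Slice 3: Δl = 2.8/cos28.7° = 3.192 m; N'_3 = 249·cos28.7° − 13·3.192 = 176.9; c'Δl = 55.86; W sinα = 119.6
Slice 4: Δl = 3.2/cos50.5° = 5.031 m; N'_4 = 148·cos50.5° − 0·5.031 = 94.1; c'Δl = 88.04; W sinα = 114.2
Σc'Δl = 222.0 kN/m; ΣN' = 576.9 kN/m; ΣW sinα = 296.2 kN/m
Resisting = 222.0 + 576.9·tan26.4° = 222.0 + 286.4 = 508.4 kN/m
FS = 508.4 / 296.2 = 1.716

FS = 1.72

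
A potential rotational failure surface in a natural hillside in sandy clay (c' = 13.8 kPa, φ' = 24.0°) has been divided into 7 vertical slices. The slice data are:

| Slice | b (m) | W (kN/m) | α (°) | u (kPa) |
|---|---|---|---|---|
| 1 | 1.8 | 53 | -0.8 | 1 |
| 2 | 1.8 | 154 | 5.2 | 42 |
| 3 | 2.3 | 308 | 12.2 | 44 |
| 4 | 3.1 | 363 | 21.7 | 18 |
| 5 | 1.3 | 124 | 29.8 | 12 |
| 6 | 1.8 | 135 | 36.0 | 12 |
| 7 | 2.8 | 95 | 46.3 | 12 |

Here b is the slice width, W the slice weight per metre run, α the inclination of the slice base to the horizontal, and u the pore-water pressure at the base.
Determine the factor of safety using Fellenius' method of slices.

Ordinary method of slices: FS = Σ[c'·Δl_i + (W_i cosα_i − u_i·Δl_i)·tanφ'] / Σ W_i sinα_i, with Δl_i = b_i / cosα_i.
Slice 1: Δl = 1.8/cos(-0.8°) = 1.800 m; N'_1 = 53·cos(-0.8°) − 1·1.800 = 51.2; c'Δl = 24.84; W sinα = -0.7
Slice 2: Δl = 1.8/cos5.2° = 1.807 m; N'_2 = 154·cos5.2° − 42·1.807 = 77.5; c'Δl = 24.94; W sinα = 14.0
Slice 3: Δl = 2.3/cos12.2° = 2.353 m; N'_3 = 308·cos12.2° − 44·2.353 = 197.5; c'Δl = 32.47; W sinα = 65.1
Slice 4: Δl = 3.1/cos21.7° = 3.336 m; N'_4 = 363·cos21.7° − 18·3.336 = 277.2; c'Δl = 46.04; W sinα = 134.2
Slice 5: Δl = 1.3/cos29.8° = 1.498 m; N'_5 = 124·cos29.8° − 12·1.498 = 89.6; c'Δl = 20.67; W sinα = 61.6
Slice 6: Δl = 1.8/cos36.0° = 2.225 m; N'_6 = 135·cos36.0° − 12·2.225 = 82.5; c'Δl = 30.70; W sinα = 79.4
Slice 7: Δl = 2.8/cos46.3° = 4.053 m; N'_7 = 95·cos46.3° − 12·4.053 = 17.0; c'Δl = 55.93; W sinα = 68.7
Σc'Δl = 235.6 kN/m; ΣN' = 792.5 kN/m; ΣW sinα = 422.2 kN/m
Resisting = 235.6 + 792.5·tan24.0° = 235.6 + 352.9 = 588.5 kN/m
FS = 588.5 / 422.2 = 1.394

FS = 1.39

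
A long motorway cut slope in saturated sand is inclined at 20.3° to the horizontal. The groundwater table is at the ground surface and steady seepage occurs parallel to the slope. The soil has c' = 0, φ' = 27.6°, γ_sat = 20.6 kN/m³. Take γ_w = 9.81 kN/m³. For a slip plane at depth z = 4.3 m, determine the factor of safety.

FS = 0.74

With seepage parallel to the slope and the water table at the surface, the effective normal stress on the slip plane uses the buoyant unit weight γ' = γ_sat − γ_w while the driving shear stress uses γ_sat:
FS = [c' + γ' z cos²β tanφ'] / [γ_sat z sinβ cosβ]
(For c' = 0 this reduces to FS = (γ'/γ_sat)·tanφ'/tanβ.)
γ' = 20.6 − 9.81 = 10.79 kN/m³
Numerator = 0.0 + 10.79·4.3·cos²20.3°·tan27.6° = 0.0 + 10.79·4.3·0.8796·0.5228 = 21.336 kPa
Denominator = 20.6·4.3·sin20.3°·cos20.3° = 20.6·4.3·0.3469·0.9379 = 28.823 kPa
FS = 21.336 / 28.823 = 0.740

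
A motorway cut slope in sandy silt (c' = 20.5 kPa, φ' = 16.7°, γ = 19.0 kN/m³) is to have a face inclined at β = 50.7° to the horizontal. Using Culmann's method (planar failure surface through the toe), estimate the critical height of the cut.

Culmann's analysis gives the critical failure plane at α_cr = (β + φ')/2 = (50.7 + 16.7)/2 = 33.7°, and the critical height
H_c = (4c'/γ) · sinβ cosφ' / [1 − cos(β − φ')]
    = (4·20.5/19.0) · sin50.7°·cos16.7° / [1 − cos(34.0°)]
    = 4.316 · 0.7738·0.9578 / [1 − 0.8290]
    = 4.316 · 0.7412 / 0.1710
    = 18.71 m

H_c = 18.71 m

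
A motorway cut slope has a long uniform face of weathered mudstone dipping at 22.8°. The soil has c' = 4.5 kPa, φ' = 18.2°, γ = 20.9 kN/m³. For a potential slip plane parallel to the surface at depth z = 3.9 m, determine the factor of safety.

FS = 0.94

For an infinite slope with a slip plane parallel to the surface (no pore pressure): FS = [c' + γz cos²β tanφ'] / [γz sinβ cosβ].
γz = 20.9·3.9 = 81.51 kN/m²
Numerator = 4.5 + 81.51·cos²22.8°·tan18.2° = 4.5 + 81.51·0.8498·0.3288 = 27.275 kPa
Denominator = 81.51·sin22.8°·cos22.8° = 81.51·0.3875·0.9219 = 29.118 kPa
FS = 27.275 / 29.118 = 0.937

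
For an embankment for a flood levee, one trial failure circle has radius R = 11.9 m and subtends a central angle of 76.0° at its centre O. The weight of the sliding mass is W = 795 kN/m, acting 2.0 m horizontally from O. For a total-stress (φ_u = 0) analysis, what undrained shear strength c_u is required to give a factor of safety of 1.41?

FS = c_u·L_a·R / (W·d), so c_u = FS·W·d / (L_a·R).
Arc length L_a = R·θ = 11.9·(76.0°·π/180) = 11.9·1.3265 = 15.78 m
c_u = 1.41·795·2.0 / (15.78·11.9) = 2241.9 / 187.84 = 11.94 kPa

c_u = 11.9 kPa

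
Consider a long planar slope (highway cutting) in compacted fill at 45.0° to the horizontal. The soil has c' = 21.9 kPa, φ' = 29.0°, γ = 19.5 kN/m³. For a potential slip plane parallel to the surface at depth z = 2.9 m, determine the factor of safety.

FS = 1.33

For an infinite slope with a slip plane parallel to the surface (no pore pressure): FS = [c' + γz cos²β tanφ'] / [γz sinβ cosβ].
γz = 19.5·2.9 = 56.55 kN/m²
Numerator = 21.9 + 56.55·cos²45.0°·tan29.0° = 21.9 + 56.55·0.5000·0.5543 = 37.573 kPa
Denominator = 56.55·sin45.0°·cos45.0° = 56.55·0.7071·0.7071 = 28.275 kPa
FS = 37.573 / 28.275 = 1.329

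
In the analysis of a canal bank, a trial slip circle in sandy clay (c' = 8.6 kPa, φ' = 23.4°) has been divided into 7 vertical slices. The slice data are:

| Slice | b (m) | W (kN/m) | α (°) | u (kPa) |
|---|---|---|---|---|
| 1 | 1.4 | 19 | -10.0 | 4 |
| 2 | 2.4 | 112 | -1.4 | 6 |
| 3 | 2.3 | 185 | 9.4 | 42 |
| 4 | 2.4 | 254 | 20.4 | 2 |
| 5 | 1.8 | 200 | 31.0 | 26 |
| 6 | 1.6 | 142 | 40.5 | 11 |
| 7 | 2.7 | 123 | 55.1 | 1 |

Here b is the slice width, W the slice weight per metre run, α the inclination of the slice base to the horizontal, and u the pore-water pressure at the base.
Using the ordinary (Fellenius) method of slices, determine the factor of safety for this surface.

Ordinary method of slices: FS = Σ[c'·Δl_i + (W_i cosα_i − u_i·Δl_i)·tanφ'] / Σ W_i sinα_i, with Δl_i = b_i / cosα_i.
Slice 1: Δl = 1.4/cos(-10.0°) = 1.422 m; N'_1 = 19·cos(-10.0°) − 4·1.422 = 13.0; c'Δl = 12.23; W sinα = -3.3
Slice 2: Δl = 2.4/cos(-1.4°) = 2.401 m; N'_2 = 112·cos(-1.4°) − 6·2.401 = 97.6; c'Δl = 20.65; W sinα = -2.7
Slice 3: Δl = 2.3/cos9.4° = 2.331 m; N'_3 = 185·cos9.4° − 42·2.331 = 84.6; c'Δl = 20.05; W sinα = 30.2
Slice 4: Δl = 2.4/cos20.4° = 2.561 m; N'_4 = 254·cos20.4° − 2·2.561 = 232.9; c'Δl = 22.02; W sinα = 88.5
Slice 5: Δl = 1.8/cos31.0° = 2.100 m; N'_5 = 200·cos31.0° − 26·2.100 = 116.8; c'Δl = 18.06; W sinα = 103.0
Slice 6: Δl = 1.6/cos40.5° = 2.104 m; N'_6 = 142·cos40.5° − 11·2.104 = 84.8; c'Δl = 18.10; W sinα = 92.2
Slice 7: Δl = 2.7/cos55.1° = 4.719 m; N'_7 = 123·cos55.1° − 1·4.719 = 65.7; c'Δl = 40.58; W sinα = 100.9
Σc'Δl = 151.7 kN/m; ΣN' = 695.5 kN/m; ΣW sinα = 408.8 kN/m
Resisting = 151.7 + 695.5·tan23.4° = 151.7 + 301.0 = 452.6 kN/m
FS = 452.6 / 408.8 = 1.107

FS = 1.11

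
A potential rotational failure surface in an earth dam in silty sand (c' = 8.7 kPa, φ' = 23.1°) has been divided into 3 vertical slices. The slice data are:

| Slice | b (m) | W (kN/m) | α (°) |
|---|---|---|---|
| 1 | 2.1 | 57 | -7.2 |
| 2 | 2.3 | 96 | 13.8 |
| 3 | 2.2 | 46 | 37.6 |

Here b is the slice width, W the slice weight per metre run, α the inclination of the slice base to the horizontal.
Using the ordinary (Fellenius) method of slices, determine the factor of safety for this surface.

FS = 3.25

Ordinary method of slices: FS = Σ[c'·Δl_i + (W_i cosα_i)·tanφ'] / Σ W_i sinα_i, with Δl_i = b_i / cosα_i.
Slice 1: Δl = 2.1/cos(-7.2°) = 2.117 m; N'_1 = 57·cos(-7.2°) = 56.6; c'Δl = 18.42; W sinα = -7.1
Slice 2: Δl = 2.3/cos13.8° = 2.368 m; N'_2 = 96·cos13.8° = 93.2; c'Δl = 20.60; W sinα = 22.9
Slice 3: Δl = 2.2/cos37.6° = 2.777 m; N'_3 = 46·cos37.6° = 36.4; c'Δl = 24.16; W sinα = 28.1
Σc'Δl = 63.2 kN/m; ΣN' = 186.2 kN/m; ΣW sinα = 43.8 kN/m
Resisting = 63.2 + 186.2·tan23.1° = 63.2 + 79.4 = 142.6 kN/m
FS = 142.6 / 43.8 = 3.254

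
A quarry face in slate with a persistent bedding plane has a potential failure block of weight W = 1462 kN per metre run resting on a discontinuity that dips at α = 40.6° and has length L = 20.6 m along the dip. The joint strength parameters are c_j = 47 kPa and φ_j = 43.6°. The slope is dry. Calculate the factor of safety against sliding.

Resolving the block weight along and normal to the plane and applying the Mohr–Coulomb strength on the joint:
N' = W cosα = 1462·cos40.6° = 1110.1 kN/m
Driving force T = W sinα = 1462·sin40.6° = 951.4 kN/m
Resisting force R = c_j·L + N'·tanφ_j = 47·20.6 + 1110.1·tan43.6° = 968.2 + 1057.1 = 2025.3 kN/m
FS = R / T = 2025.3 / 951.4 = 2.129

FS = 2.13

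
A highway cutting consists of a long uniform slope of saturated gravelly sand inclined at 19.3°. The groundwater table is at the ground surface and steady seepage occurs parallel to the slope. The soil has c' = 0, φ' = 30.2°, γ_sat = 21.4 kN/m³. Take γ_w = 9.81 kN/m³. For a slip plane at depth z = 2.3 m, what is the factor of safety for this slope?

With seepage parallel to the slope and the water table at the surface, the effective normal stress on the slip plane uses the buoyant unit weight γ' = γ_sat − γ_w while the driving shear stress uses γ_sat:
FS = [c' + γ' z cos²β tanφ'] / [γ_sat z sinβ cosβ]
(For c' = 0 this reduces to FS = (γ'/γ_sat)·tanφ'/tanβ.)
γ' = 21.4 − 9.81 = 11.59 kN/m³
Numerator = 0.0 + 11.59·2.3·cos²19.3°·tan30.2° = 0.0 + 11.59·2.3·0.8908·0.5820 = 13.820 kPa
Denominator = 21.4·2.3·sin19.3°·cos19.3° = 21.4·2.3·0.3305·0.9438 = 15.354 kPa
FS = 13.820 / 15.354 = 0.900

FS = 0.90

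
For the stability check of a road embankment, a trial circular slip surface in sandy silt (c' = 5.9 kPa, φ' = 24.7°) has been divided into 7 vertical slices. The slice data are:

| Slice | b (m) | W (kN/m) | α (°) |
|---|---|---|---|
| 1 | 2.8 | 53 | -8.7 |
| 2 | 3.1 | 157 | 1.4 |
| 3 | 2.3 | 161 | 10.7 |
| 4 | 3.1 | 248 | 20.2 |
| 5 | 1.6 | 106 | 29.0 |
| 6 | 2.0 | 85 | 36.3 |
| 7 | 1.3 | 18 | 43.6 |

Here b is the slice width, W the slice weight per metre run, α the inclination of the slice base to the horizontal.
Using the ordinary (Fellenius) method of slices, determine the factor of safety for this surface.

FS = 2.04

Ordinary method of slices: FS = Σ[c'·Δl_i + (W_i cosα_i)·tanφ'] / Σ W_i sinα_i, with Δl_i = b_i / cosα_i.
Slice 1: Δl = 2.8/cos(-8.7°) = 2.833 m; N'_1 = 53·cos(-8.7°) = 52.4; c'Δl = 16.71; W sinα = -8.0
Slice 2: Δl = 3.1/cos1.4° = 3.101 m; N'_2 = 157·cos1.4° = 157.0; c'Δl = 18.30; W sinα = 3.8
Slice 3: Δl = 2.3/cos10.7° = 2.341 m; N'_3 = 161·cos10.7° = 158.2; c'Δl = 13.81; W sinα = 29.9
Slice 4: Δl = 3.1/cos20.2° = 3.303 m; N'_4 = 248·cos20.2° = 232.7; c'Δl = 19.49; W sinα = 85.6
Slice 5: Δl = 1.6/cos29.0° = 1.829 m; N'_5 = 106·cos29.0° = 92.7; c'Δl = 10.79; W sinα = 51.4
Slice 6: Δl = 2.0/cos36.3° = 2.482 m; N'_6 = 85·cos36.3° = 68.5; c'Δl = 14.64; W sinα = 50.3
Slice 7: Δl = 1.3/cos43.6° = 1.795 m; N'_7 = 18·cos43.6° = 13.0; c'Δl = 10.59; W sinα = 12.4
Σc'Δl = 104.3 kN/m; ΣN' = 774.5 kN/m; ΣW sinα = 225.5 kN/m
Resisting = 104.3 + 774.5·tan24.7° = 104.3 + 356.2 = 460.6 kN/m
FS = 460.6 / 225.5 = 2.043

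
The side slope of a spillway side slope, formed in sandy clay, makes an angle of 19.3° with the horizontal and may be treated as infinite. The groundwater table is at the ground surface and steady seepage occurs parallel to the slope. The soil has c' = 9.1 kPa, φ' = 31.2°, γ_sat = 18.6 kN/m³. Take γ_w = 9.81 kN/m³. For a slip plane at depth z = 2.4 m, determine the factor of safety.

With seepage parallel to the slope and the water table at the surface, the effective normal stress on the slip plane uses the buoyant unit weight γ' = γ_sat − γ_w while the driving shear stress uses γ_sat:
FS = [c' + γ' z cos²β tanφ'] / [γ_sat z sinβ cosβ]
γ' = 18.6 − 9.81 = 8.79 kN/m³
Numerator = 9.1 + 8.79·2.4·cos²19.3°·tan31.2° = 9.1 + 8.79·2.4·0.8908·0.6056 = 20.481 kPa
Denominator = 18.6·2.4·sin19.3°·cos19.3° = 18.6·2.4·0.3305·0.9438 = 13.925 kPa
FS = 20.481 / 13.925 = 1.471

FS = 1.47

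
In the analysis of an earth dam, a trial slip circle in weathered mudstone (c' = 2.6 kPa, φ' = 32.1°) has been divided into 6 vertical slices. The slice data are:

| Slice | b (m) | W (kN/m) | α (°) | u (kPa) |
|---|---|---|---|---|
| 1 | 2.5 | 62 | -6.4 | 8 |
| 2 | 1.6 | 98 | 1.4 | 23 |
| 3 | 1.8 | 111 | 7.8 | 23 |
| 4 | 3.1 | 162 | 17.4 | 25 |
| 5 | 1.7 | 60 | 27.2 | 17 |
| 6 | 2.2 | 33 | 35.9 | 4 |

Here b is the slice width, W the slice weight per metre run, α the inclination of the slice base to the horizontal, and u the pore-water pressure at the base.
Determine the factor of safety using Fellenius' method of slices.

Ordinary method of slices: FS = Σ[c'·Δl_i + (W_i cosα_i − u_i·Δl_i)·tanφ'] / Σ W_i sinα_i, with Δl_i = b_i / cosα_i.
Slice 1: Δl = 2.5/cos(-6.4°) = 2.516 m; N'_1 = 62·cos(-6.4°) − 8·2.516 = 41.5; c'Δl = 6.54; W sinα = -6.9
Slice 2: Δl = 1.6/cos1.4° = 1.600 m; N'_2 = 98·cos1.4° − 23·1.600 = 61.2; c'Δl = 4.16; W sinα = 2.4
Slice 3: Δl = 1.8/cos7.8° = 1.817 m; N'_3 = 111·cos7.8° − 23·1.817 = 68.2; c'Δl = 4.72; W sinα = 15.1
Slice 4: Δl = 3.1/cos17.4° = 3.249 m; N'_4 = 162·cos17.4° − 25·3.249 = 73.4; c'Δl = 8.45; W sinα = 48.4
Slice 5: Δl = 1.7/cos27.2° = 1.911 m; N'_5 = 60·cos27.2° − 17·1.911 = 20.9; c'Δl = 4.97; W sinα = 27.4
Slice 6: Δl = 2.2/cos35.9° = 2.716 m; N'_6 = 33·cos35.9° − 4·2.716 = 15.9; c'Δl = 7.06; W sinα = 19.4
Σc'Δl = 35.9 kN/m; ΣN' = 280.9 kN/m; ΣW sinα = 105.8 kN/m
Resisting = 35.9 + 280.9·tan32.1° = 35.9 + 176.2 = 212.1 kN/m
FS = 212.1 / 105.8 = 2.006

FS = 2.01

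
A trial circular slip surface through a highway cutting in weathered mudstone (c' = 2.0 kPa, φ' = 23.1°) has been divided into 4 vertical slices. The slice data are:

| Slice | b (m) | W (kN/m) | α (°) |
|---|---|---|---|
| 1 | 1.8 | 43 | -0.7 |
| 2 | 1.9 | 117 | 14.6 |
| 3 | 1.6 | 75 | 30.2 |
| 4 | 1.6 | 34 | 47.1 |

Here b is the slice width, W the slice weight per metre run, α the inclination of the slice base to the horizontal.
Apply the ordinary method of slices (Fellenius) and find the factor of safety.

Ordinary method of slices: FS = Σ[c'·Δl_i + (W_i cosα_i)·tanφ'] / Σ W_i sinα_i, with Δl_i = b_i / cosα_i.
Slice 1: Δl = 1.8/cos(-0.7°) = 1.800 m; N'_1 = 43·cos(-0.7°) = 43.0; c'Δl = 3.60; W sinα = -0.5
Slice 2: Δl = 1.9/cos14.6° = 1.963 m; N'_2 = 117·cos14.6° = 113.2; c'Δl = 3.93; W sinα = 29.5
Slice 3: Δl = 1.6/cos30.2° = 1.851 m; N'_3 = 75·cos30.2° = 64.8; c'Δl = 3.70; W sinα = 37.7
Slice 4: Δl = 1.6/cos47.1° = 2.350 m; N'_4 = 34·cos47.1° = 23.1; c'Δl = 4.70; W sinα = 24.9
Σc'Δl = 15.9 kN/m; ΣN' = 244.2 kN/m; ΣW sinα = 91.6 kN/m
Resisting = 15.9 + 244.2·tan23.1° = 15.9 + 104.2 = 120.1 kN/m
FS = 120.1 / 91.6 = 1.311

FS = 1.31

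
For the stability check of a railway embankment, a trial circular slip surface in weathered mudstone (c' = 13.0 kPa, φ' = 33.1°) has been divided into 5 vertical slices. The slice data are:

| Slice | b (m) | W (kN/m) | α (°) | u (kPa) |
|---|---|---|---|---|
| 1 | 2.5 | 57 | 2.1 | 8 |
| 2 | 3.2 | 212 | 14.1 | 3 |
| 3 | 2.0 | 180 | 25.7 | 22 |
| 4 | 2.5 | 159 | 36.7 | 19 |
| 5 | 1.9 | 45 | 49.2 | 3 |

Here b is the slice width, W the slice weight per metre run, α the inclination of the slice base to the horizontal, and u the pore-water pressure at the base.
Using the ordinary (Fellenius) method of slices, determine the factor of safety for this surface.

Ordinary method of slices: FS = Σ[c'·Δl_i + (W_i cosα_i − u_i·Δl_i)·tanφ'] / Σ W_i sinα_i, with Δl_i = b_i / cosα_i.
Slice 1: Δl = 2.5/cos2.1° = 2.502 m; N'_1 = 57·cos2.1° − 8·2.502 = 36.9; c'Δl = 32.52; W sinα = 2.1
Slice 2: Δl = 3.2/cos14.1° = 3.299 m; N'_2 = 212·cos14.1° − 3·3.299 = 195.7; c'Δl = 42.89; W sinα = 51.6
Slice 3: Δl = 2.0/cos25.7° = 2.220 m; N'_3 = 180·cos25.7° − 22·2.220 = 113.4; c'Δl = 28.85; W sinα = 78.1
Slice 4: Δl = 2.5/cos36.7° = 3.118 m; N'_4 = 159·cos36.7° − 19·3.118 = 68.2; c'Δl = 40.54; W sinα = 95.0
Slice 5: Δl = 1.9/cos49.2° = 2.908 m; N'_5 = 45·cos49.2° − 3·2.908 = 20.7; c'Δl = 37.80; W sinα = 34.1
Σc'Δl = 182.6 kN/m; ΣN' = 434.9 kN/m; ΣW sinα = 260.9 kN/m
Resisting = 182.6 + 434.9·tan33.1° = 182.6 + 283.5 = 466.1 kN/m
FS = 466.1 / 260.9 = 1.787

FS = 1.79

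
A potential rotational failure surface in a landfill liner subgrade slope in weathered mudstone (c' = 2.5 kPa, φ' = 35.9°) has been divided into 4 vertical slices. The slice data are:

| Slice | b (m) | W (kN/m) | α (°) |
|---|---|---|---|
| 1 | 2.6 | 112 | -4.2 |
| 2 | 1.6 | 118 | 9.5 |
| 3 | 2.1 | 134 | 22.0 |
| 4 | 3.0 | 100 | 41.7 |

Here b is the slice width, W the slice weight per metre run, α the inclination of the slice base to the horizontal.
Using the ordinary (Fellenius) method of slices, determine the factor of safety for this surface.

Ordinary method of slices: FS = Σ[c'·Δl_i + (W_i cosα_i)·tanφ'] / Σ W_i sinα_i, with Δl_i = b_i / cosα_i.
Slice 1: Δl = 2.6/cos(-4.2°) = 2.607 m; N'_1 = 112·cos(-4.2°) = 111.7; c'Δl = 6.52; W sinα = -8.2
Slice 2: Δl = 1.6/cos9.5° = 1.622 m; N'_2 = 118·cos9.5° = 116.4; c'Δl = 4.06; W sinα = 19.5
Slice 3: Δl = 2.1/cos22.0° = 2.265 m; N'_3 = 134·cos22.0° = 124.2; c'Δl = 5.66; W sinα = 50.2
Slice 4: Δl = 3.0/cos41.7° = 4.018 m; N'_4 = 100·cos41.7° = 74.7; c'Δl = 10.05; W sinα = 66.5
Σc'Δl = 26.3 kN/m; ΣN' = 427.0 kN/m; ΣW sinα = 128.0 kN/m
Resisting = 26.3 + 427.0·tan35.9° = 26.3 + 309.1 = 335.4 kN/m
FS = 335.4 / 128.0 = 2.620

FS = 2.62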